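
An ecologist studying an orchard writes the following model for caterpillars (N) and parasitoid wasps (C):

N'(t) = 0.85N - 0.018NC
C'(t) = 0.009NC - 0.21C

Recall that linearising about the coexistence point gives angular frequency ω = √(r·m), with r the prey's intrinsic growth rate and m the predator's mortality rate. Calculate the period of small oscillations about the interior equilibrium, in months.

T ≈ 14.9 months

Here r = 0.85 and m = 0.21, so r·m = 0.178.
ω = √0.178 = 0.422 per month, hence T = 2π/ω ≈ 14.9 months.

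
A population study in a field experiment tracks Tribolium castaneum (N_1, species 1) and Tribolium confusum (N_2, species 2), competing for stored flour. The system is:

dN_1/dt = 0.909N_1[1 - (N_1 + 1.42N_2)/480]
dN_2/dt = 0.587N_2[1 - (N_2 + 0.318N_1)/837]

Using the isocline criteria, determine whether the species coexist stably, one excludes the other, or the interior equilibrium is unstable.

species 2 excludes species 1

Compare the nullcline intercepts: K1/α12 = 480/1.42 = 338 < K2 = 837; K2/α21 = 837/0.318 = 2630 > K1 = 480.
Since the inequalities point opposite ways, species 2 can invade but species 1 cannot.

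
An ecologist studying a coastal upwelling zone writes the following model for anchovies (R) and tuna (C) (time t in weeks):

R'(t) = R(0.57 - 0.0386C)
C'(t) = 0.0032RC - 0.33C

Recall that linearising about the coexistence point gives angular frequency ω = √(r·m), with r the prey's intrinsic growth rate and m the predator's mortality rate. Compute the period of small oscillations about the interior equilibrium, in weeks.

Here r = 0.57 and m = 0.33, so r·m = 0.188.
ω = √0.188 = 0.434 per week, hence T = 2π/ω ≈ 14.5 weeks.

T ≈ 14.5 weeks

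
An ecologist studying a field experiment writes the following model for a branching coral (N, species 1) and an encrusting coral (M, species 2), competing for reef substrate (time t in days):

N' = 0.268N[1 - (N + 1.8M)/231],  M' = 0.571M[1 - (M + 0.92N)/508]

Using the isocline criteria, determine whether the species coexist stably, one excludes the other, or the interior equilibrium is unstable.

species 2 excludes species 1

Compare the nullcline intercepts: K1/α12 = 231/1.8 = 128 < K2 = 508; K2/α21 = 508/0.92 = 552 > K1 = 231.
Since the inequalities point opposite ways, species 2 can invade but species 1 cannot.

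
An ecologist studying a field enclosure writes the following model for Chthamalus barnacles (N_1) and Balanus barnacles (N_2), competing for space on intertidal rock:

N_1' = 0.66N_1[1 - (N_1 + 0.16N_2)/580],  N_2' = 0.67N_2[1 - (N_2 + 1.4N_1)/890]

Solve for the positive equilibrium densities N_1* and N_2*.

Setting both brackets to zero gives the nullclines N_1 + 0.16N_2 = 580 and 1.4N_1 + N_2 = 890.
Substituting N_2 = 890 - 1.4N_1 into the first: N_1(1 - 0.16·1.4) = 580 - 0.16·890.
So N_1* = 438/0.776 = 564, and then N_2* = 890 - 1.4·564 = 101.

N_1* ≈ 564, N_2* ≈ 101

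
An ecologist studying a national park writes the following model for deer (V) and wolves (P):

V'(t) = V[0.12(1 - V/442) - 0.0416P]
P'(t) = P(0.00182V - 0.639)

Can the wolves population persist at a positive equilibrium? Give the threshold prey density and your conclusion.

The predator equation gives dP/dt > 0 only when V > 0.639/0.00182 = 351.
Without the predator, V → K = 442. Since 442 > 351, the predator can invade and persist.

Threshold V = 351; K > 351, so yes, the predator persists.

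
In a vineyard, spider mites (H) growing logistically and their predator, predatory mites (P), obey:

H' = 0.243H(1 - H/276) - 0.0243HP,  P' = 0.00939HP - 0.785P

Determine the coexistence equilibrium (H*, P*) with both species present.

From dP/dt = 0 with P > 0: 0.00939H* = 0.785, so H* = 83.6.
Substitute into dH/dt = 0: 0.243(1 - 83.6/276) = 0.0243P*.
The bracket is 0.697, giving P* = 0.169/0.0243 = 6.97.

H* ≈ 83.6, P* ≈ 6.97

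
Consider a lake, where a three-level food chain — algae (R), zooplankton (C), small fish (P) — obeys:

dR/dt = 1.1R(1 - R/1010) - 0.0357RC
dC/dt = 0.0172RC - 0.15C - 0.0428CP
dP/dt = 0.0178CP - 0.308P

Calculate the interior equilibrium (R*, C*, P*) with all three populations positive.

R* ≈ 443, C* ≈ 17.3, P* ≈ 174

From dP/dt = 0: 0.0178C* = 0.308, so C* = 17.3.
From dR/dt = 0: 1.1(1 - R*/1010) = 0.0357·17.3, giving R* = 1010·(1 - 0.562) = 443.
From dC/dt = 0: 0.0172·443 - 0.15 = 0.0428P*, so P* = 7.47/0.0428 = 174.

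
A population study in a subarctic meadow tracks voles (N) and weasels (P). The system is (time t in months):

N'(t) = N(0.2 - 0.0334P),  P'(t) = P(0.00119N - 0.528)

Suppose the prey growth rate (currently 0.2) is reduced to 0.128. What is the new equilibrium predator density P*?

P* ≈ 3.83

At the interior fixed point, setting dN/dt = 0 with N > 0 fixes P* = (prey growth rate)/(NP coefficient) — independent of the other coefficients.
With the change, P* = 0.128/0.0334 = 3.83; it falls from 5.99.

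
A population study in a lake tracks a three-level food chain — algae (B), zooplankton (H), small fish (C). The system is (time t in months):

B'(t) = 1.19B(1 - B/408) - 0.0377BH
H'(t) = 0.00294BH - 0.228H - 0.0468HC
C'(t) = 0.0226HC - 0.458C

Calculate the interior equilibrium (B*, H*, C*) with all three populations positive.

From dC/dt = 0: 0.0226H* = 0.458, so H* = 20.3.
From dB/dt = 0: 1.19(1 - B*/408) = 0.0377·20.3, giving B* = 408·(1 - 0.642) = 146.
From dH/dt = 0: 0.00294·146 - 0.228 = 0.0468C*, so C* = 0.201/0.0468 = 4.3.

B* ≈ 146, H* ≈ 20.3, C* ≈ 4.3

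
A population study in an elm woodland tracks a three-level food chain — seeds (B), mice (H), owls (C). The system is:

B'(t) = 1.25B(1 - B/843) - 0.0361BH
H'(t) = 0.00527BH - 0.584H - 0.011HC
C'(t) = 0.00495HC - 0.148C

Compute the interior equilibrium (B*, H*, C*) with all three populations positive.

B* ≈ 115, H* ≈ 29.9, C* ≈ 2.04

From dC/dt = 0: 0.00495H* = 0.148, so H* = 29.9.
From dB/dt = 0: 1.25(1 - B*/843) = 0.0361·29.9, giving B* = 843·(1 - 0.863) = 115.
From dH/dt = 0: 0.00527·115 - 0.584 = 0.011C*, so C* = 0.0225/0.011 = 2.04.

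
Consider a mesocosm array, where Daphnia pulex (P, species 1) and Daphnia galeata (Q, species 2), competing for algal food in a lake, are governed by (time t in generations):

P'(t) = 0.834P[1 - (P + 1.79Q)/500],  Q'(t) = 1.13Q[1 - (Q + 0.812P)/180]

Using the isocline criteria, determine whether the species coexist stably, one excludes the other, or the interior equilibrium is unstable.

species 1 excludes species 2

Compare the nullcline intercepts: K1/α12 = 500/1.79 = 279 > K2 = 180; K2/α21 = 180/0.812 = 222 < K1 = 500.
Since the inequalities point opposite ways, species 1 can invade but species 2 cannot.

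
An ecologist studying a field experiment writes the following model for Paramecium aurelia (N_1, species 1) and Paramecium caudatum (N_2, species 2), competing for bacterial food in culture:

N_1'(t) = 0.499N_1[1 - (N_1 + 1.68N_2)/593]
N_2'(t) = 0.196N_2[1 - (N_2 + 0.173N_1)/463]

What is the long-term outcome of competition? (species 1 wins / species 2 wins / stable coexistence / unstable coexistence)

Compare the nullcline intercepts: K1/α12 = 593/1.68 = 353 < K2 = 463; K2/α21 = 463/0.173 = 2680 > K1 = 593.
Since the inequalities point opposite ways, species 2 can invade but species 1 cannot.

species 2 excludes species 1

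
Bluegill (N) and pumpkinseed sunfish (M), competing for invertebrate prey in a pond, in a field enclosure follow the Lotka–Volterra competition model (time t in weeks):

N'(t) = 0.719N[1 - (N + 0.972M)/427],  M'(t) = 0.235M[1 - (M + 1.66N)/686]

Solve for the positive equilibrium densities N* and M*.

N* ≈ 391, M* ≈ 37.2

Setting both brackets to zero gives the nullclines N + 0.972M = 427 and 1.66N + M = 686.
Substituting M = 686 - 1.66N into the first: N(1 - 0.972·1.66) = 427 - 0.972·686.
So N* = -240/-0.614 = 391, and then M* = 686 - 1.66·391 = 37.2.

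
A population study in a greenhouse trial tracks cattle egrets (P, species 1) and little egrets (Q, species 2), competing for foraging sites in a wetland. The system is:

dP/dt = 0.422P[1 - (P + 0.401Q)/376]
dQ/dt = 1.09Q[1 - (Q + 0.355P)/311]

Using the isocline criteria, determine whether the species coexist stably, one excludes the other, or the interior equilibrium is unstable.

stable coexistence

Compare the nullcline intercepts: K1/α12 = 376/0.401 = 938 > K2 = 311; K2/α21 = 311/0.355 = 876 > K1 = 376.
Since both inequalities hold, each species can invade when rare, so the interior equilibrium is stable.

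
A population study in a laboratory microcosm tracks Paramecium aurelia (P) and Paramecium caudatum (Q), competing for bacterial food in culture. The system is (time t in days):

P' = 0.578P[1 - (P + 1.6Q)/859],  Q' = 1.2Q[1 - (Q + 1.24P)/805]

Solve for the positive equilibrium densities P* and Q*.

P* ≈ 436, Q* ≈ 264

Setting both brackets to zero gives the nullclines P + 1.6Q = 859 and 1.24P + Q = 805.
Substituting Q = 805 - 1.24P into the first: P(1 - 1.6·1.24) = 859 - 1.6·805.
So P* = -429/-0.984 = 436, and then Q* = 805 - 1.24·436 = 264.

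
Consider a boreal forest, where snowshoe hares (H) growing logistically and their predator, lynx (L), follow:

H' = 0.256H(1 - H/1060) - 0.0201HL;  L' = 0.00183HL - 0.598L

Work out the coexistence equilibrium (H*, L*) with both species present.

From dL/dt = 0 with L > 0: 0.00183H* = 0.598, so H* = 327.
Substitute into dH/dt = 0: 0.256(1 - 327/1060) = 0.0201L*.
The bracket is 0.692, giving L* = 0.177/0.0201 = 8.81.

H* ≈ 327, L* ≈ 8.81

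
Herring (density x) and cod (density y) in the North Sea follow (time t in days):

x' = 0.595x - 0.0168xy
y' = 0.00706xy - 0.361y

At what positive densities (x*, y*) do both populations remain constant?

Set dy/dt = 0 with y > 0: 0.00706x - 0.361 = 0, so x* = 0.361/0.00706 = 51.1.
Set dx/dt = 0 with x > 0: 0.595 - 0.0168y = 0, so y* = 0.595/0.0168 = 35.4.

x* ≈ 51.1, y* ≈ 35.4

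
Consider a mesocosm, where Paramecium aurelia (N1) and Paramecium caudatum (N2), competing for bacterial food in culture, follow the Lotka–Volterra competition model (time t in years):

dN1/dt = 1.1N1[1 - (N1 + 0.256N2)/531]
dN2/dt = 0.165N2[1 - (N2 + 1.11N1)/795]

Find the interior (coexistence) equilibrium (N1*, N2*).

N1* ≈ 457, N2* ≈ 287

Setting both brackets to zero gives the nullclines N1 + 0.256N2 = 531 and 1.11N1 + N2 = 795.
Substituting N2 = 795 - 1.11N1 into the first: N1(1 - 0.256·1.11) = 531 - 0.256·795.
So N1* = 327/0.716 = 457, and then N2* = 795 - 1.11·457 = 287.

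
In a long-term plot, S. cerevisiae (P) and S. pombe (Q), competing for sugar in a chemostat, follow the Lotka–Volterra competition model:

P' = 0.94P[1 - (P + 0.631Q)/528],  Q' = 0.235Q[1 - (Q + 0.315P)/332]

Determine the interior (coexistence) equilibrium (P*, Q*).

P* ≈ 398, Q* ≈ 207

Setting both brackets to zero gives the nullclines P + 0.631Q = 528 and 0.315P + Q = 332.
Substituting Q = 332 - 0.315P into the first: P(1 - 0.631·0.315) = 528 - 0.631·332.
So P* = 319/0.801 = 398, and then Q* = 332 - 0.315·398 = 207.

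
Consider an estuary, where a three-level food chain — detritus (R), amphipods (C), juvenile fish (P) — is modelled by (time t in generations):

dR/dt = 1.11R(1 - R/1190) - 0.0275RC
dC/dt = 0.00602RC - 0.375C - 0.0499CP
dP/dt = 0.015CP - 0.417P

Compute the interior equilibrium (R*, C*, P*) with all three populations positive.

From dP/dt = 0: 0.015C* = 0.417, so C* = 27.8.
From dR/dt = 0: 1.11(1 - R*/1190) = 0.0275·27.8, giving R* = 1190·(1 - 0.689) = 370.
From dC/dt = 0: 0.00602·370 - 0.375 = 0.0499P*, so P* = 1.85/0.0499 = 37.2.

R* ≈ 370, C* ≈ 27.8, P* ≈ 37.2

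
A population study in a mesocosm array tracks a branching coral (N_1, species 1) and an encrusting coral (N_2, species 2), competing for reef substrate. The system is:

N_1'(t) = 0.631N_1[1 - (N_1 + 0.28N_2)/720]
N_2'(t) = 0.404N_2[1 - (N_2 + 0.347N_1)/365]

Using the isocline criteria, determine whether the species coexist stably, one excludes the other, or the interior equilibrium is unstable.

Compare the nullcline intercepts: K1/α12 = 720/0.28 = 2570 > K2 = 365; K2/α21 = 365/0.347 = 1050 > K1 = 720.
Since both inequalities hold, each species can invade when rare, so the interior equilibrium is stable.

stable coexistence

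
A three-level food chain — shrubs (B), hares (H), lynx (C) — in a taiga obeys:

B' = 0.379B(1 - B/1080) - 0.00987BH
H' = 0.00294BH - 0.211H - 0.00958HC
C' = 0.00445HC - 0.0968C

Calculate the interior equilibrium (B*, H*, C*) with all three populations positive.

B* ≈ 468, H* ≈ 21.8, C* ≈ 122

From dC/dt = 0: 0.00445H* = 0.0968, so H* = 21.8.
From dB/dt = 0: 0.379(1 - B*/1080) = 0.00987·21.8, giving B* = 1080·(1 - 0.566) = 468.
From dH/dt = 0: 0.00294·468 - 0.211 = 0.00958C*, so C* = 1.17/0.00958 = 122.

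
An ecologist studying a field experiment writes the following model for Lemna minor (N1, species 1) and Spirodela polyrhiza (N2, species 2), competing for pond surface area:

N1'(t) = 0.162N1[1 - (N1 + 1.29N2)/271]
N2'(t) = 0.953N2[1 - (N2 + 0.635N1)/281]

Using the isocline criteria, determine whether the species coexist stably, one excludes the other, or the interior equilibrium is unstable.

species 2 excludes species 1

Compare the nullcline intercepts: K1/α12 = 271/1.29 = 210 < K2 = 281; K2/α21 = 281/0.635 = 443 > K1 = 271.
Since the inequalities point opposite ways, species 2 can invade but species 1 cannot.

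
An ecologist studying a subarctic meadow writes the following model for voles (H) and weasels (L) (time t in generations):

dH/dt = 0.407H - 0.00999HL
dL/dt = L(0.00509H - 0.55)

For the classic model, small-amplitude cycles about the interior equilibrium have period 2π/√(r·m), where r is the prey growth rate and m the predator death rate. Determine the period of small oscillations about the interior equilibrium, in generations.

Here r = 0.407 and m = 0.55, so r·m = 0.224.
ω = √0.224 = 0.473 per generation, hence T = 2π/ω ≈ 13.3 generations.

T ≈ 13.3 generations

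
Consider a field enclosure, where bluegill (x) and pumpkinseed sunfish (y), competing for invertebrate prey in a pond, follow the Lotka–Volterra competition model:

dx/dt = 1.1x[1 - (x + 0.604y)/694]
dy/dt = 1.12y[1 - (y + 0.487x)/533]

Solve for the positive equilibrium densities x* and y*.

x* ≈ 527, y* ≈ 276

Setting both brackets to zero gives the nullclines x + 0.604y = 694 and 0.487x + y = 533.
Substituting y = 533 - 0.487x into the first: x(1 - 0.604·0.487) = 694 - 0.604·533.
So x* = 372/0.706 = 527, and then y* = 533 - 0.487·527 = 276.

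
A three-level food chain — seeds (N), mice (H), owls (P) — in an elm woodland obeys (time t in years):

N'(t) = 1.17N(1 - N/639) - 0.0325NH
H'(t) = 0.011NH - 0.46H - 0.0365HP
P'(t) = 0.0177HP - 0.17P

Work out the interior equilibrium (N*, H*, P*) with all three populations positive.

N* ≈ 469, H* ≈ 9.6, P* ≈ 129

From dP/dt = 0: 0.0177H* = 0.17, so H* = 9.6.
From dN/dt = 0: 1.17(1 - N*/639) = 0.0325·9.6, giving N* = 639·(1 - 0.267) = 469.
From dH/dt = 0: 0.011·469 - 0.46 = 0.0365P*, so P* = 4.69/0.0365 = 129.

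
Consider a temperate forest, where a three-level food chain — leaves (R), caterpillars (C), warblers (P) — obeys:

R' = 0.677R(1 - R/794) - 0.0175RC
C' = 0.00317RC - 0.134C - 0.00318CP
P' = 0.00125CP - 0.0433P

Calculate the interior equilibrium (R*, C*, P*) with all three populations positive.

From dP/dt = 0: 0.00125C* = 0.0433, so C* = 34.6.
From dR/dt = 0: 0.677(1 - R*/794) = 0.0175·34.6, giving R* = 794·(1 - 0.895) = 83.
From dC/dt = 0: 0.00317·83 - 0.134 = 0.00318P*, so P* = 0.129/0.00318 = 40.6.

R* ≈ 83, C* ≈ 34.6, P* ≈ 40.6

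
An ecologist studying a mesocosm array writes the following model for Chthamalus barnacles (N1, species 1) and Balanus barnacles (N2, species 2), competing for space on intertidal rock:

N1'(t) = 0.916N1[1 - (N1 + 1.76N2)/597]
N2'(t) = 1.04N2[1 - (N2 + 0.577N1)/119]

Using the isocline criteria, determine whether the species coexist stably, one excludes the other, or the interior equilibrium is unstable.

species 1 excludes species 2

Compare the nullcline intercepts: K1/α12 = 597/1.76 = 339 > K2 = 119; K2/α21 = 119/0.577 = 206 < K1 = 597.
Since the inequalities point opposite ways, species 1 can invade but species 2 cannot.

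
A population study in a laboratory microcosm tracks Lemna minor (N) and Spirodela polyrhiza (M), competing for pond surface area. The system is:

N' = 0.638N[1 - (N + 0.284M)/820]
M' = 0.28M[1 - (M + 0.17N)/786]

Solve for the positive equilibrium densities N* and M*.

N* ≈ 627, M* ≈ 679

Setting both brackets to zero gives the nullclines N + 0.284M = 820 and 0.17N + M = 786.
Substituting M = 786 - 0.17N into the first: N(1 - 0.284·0.17) = 820 - 0.284·786.
So N* = 597/0.952 = 627, and then M* = 786 - 0.17·627 = 679.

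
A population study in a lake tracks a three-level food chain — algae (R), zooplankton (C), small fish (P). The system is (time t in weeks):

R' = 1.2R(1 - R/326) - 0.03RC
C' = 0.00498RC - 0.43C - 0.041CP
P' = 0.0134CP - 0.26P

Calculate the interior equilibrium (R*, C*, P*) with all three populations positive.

R* ≈ 168, C* ≈ 19.4, P* ≈ 9.9

From dP/dt = 0: 0.0134C* = 0.26, so C* = 19.4.
From dR/dt = 0: 1.2(1 - R*/326) = 0.03·19.4, giving R* = 326·(1 - 0.485) = 168.
From dC/dt = 0: 0.00498·168 - 0.43 = 0.041P*, so P* = 0.406/0.041 = 9.9.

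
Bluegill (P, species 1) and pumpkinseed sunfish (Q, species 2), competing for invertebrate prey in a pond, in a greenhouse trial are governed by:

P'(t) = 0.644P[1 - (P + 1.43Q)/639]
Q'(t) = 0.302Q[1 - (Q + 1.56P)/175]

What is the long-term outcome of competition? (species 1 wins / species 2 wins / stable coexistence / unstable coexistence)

species 1 excludes species 2

Compare the nullcline intercepts: K1/α12 = 639/1.43 = 447 > K2 = 175; K2/α21 = 175/1.56 = 112 < K1 = 639.
Since the inequalities point opposite ways, species 1 can invade but species 2 cannot.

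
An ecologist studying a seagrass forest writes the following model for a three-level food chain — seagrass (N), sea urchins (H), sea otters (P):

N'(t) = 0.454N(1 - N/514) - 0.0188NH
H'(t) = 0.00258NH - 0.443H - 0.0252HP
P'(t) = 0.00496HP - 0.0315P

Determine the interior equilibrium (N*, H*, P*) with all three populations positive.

From dP/dt = 0: 0.00496H* = 0.0315, so H* = 6.35.
From dN/dt = 0: 0.454(1 - N*/514) = 0.0188·6.35, giving N* = 514·(1 - 0.263) = 379.
From dH/dt = 0: 0.00258·379 - 0.443 = 0.0252P*, so P* = 0.534/0.0252 = 21.2.

N* ≈ 379, H* ≈ 6.35, P* ≈ 21.2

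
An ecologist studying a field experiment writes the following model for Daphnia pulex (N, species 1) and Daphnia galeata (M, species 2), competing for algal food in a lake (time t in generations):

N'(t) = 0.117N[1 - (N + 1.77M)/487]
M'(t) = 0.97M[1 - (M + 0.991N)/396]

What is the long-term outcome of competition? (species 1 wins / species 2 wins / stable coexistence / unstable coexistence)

unstable coexistence (outcome depends on initial conditions)

Compare the nullcline intercepts: K1/α12 = 487/1.77 = 275 < K2 = 396; K2/α21 = 396/0.991 = 400 < K1 = 487.
Since both are reversed, neither can invade when rare; the interior point is a saddle.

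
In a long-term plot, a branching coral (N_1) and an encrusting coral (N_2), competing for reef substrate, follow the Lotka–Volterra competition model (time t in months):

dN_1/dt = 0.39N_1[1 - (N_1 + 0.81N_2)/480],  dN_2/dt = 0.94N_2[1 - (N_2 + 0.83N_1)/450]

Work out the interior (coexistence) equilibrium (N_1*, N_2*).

N_1* ≈ 352, N_2* ≈ 157

Setting both brackets to zero gives the nullclines N_1 + 0.81N_2 = 480 and 0.83N_1 + N_2 = 450.
Substituting N_2 = 450 - 0.83N_1 into the first: N_1(1 - 0.81·0.83) = 480 - 0.81·450.
So N_1* = 116/0.328 = 352, and then N_2* = 450 - 0.83·352 = 157.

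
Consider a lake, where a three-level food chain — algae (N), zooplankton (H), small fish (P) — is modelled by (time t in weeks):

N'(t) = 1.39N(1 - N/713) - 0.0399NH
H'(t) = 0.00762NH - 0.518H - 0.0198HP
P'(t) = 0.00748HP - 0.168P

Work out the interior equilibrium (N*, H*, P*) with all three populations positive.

From dP/dt = 0: 0.00748H* = 0.168, so H* = 22.5.
From dN/dt = 0: 1.39(1 - N*/713) = 0.0399·22.5, giving N* = 713·(1 - 0.645) = 253.
From dH/dt = 0: 0.00762·253 - 0.518 = 0.0198P*, so P* = 1.41/0.0198 = 71.3.

N* ≈ 253, H* ≈ 22.5, P* ≈ 71.3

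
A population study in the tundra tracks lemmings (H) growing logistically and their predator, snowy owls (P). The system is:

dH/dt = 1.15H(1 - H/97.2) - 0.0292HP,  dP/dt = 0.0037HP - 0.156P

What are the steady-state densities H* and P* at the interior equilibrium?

H* ≈ 42.2, P* ≈ 22.3

From dP/dt = 0 with P > 0: 0.0037H* = 0.156, so H* = 42.2.
Substitute into dH/dt = 0: 1.15(1 - 42.2/97.2) = 0.0292P*.
The bracket is 0.566, giving P* = 0.651/0.0292 = 22.3.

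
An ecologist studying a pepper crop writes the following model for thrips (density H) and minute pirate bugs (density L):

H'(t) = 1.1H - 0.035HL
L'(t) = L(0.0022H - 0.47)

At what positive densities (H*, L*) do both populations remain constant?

H* ≈ 214, L* ≈ 31.4

Set dL/dt = 0 with L > 0: 0.0022H - 0.47 = 0, so H* = 0.47/0.0022 = 214.
Set dH/dt = 0 with H > 0: 1.1 - 0.035L = 0, so L* = 1.1/0.035 = 31.4.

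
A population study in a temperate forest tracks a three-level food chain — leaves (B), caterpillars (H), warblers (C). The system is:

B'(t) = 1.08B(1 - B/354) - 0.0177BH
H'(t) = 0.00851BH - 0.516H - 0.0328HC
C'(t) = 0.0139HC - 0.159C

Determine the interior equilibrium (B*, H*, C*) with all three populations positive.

From dC/dt = 0: 0.0139H* = 0.159, so H* = 11.4.
From dB/dt = 0: 1.08(1 - B*/354) = 0.0177·11.4, giving B* = 354·(1 - 0.187) = 288.
From dH/dt = 0: 0.00851·288 - 0.516 = 0.0328C*, so C* = 1.93/0.0328 = 58.9.

B* ≈ 288, H* ≈ 11.4, C* ≈ 58.9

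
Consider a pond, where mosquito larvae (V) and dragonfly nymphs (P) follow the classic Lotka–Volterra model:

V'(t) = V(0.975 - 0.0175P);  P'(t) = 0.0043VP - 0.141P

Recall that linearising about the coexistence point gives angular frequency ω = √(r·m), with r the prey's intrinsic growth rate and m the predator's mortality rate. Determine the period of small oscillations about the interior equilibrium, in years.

T ≈ 16.9 years

Here r = 0.975 and m = 0.141, so r·m = 0.137.
ω = √0.137 = 0.371 per year, hence T = 2π/ω ≈ 16.9 years.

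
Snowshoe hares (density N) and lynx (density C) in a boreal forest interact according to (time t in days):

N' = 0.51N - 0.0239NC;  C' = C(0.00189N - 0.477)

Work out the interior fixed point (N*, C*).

N* ≈ 252, C* ≈ 21.3

Set dC/dt = 0 with C > 0: 0.00189N - 0.477 = 0, so N* = 0.477/0.00189 = 252.
Set dN/dt = 0 with N > 0: 0.51 - 0.0239C = 0, so C* = 0.51/0.0239 = 21.3.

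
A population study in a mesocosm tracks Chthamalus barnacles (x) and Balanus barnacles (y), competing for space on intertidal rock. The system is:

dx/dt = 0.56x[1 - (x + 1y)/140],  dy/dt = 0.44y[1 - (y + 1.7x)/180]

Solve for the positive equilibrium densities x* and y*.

x* ≈ 57.1, y* ≈ 82.9

Setting both brackets to zero gives the nullclines x + 1y = 140 and 1.7x + y = 180.
Substituting y = 180 - 1.7x into the first: x(1 - 1·1.7) = 140 - 1·180.
So x* = -40/-0.7 = 57.1, and then y* = 180 - 1.7·57.1 = 82.9.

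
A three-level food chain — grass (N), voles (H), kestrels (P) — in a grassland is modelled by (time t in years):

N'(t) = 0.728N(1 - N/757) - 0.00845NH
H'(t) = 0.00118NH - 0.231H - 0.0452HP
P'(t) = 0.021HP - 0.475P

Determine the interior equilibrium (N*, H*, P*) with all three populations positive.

From dP/dt = 0: 0.021H* = 0.475, so H* = 22.6.
From dN/dt = 0: 0.728(1 - N*/757) = 0.00845·22.6, giving N* = 757·(1 - 0.263) = 558.
From dH/dt = 0: 0.00118·558 - 0.231 = 0.0452P*, so P* = 0.428/0.0452 = 9.46.

N* ≈ 558, H* ≈ 22.6, P* ≈ 9.46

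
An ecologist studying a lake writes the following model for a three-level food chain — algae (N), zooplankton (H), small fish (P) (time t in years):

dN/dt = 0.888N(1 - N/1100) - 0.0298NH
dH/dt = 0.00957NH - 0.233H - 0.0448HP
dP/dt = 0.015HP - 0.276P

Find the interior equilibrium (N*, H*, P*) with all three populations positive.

From dP/dt = 0: 0.015H* = 0.276, so H* = 18.4.
From dN/dt = 0: 0.888(1 - N*/1100) = 0.0298·18.4, giving N* = 1100·(1 - 0.617) = 421.
From dH/dt = 0: 0.00957·421 - 0.233 = 0.0448P*, so P* = 3.79/0.0448 = 84.7.

N* ≈ 421, H* ≈ 18.4, P* ≈ 84.7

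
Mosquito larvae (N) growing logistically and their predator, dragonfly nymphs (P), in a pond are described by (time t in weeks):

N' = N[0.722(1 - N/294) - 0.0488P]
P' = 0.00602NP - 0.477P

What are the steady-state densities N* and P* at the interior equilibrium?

N* ≈ 79.2, P* ≈ 10.8

From dP/dt = 0 with P > 0: 0.00602N* = 0.477, so N* = 79.2.
Substitute into dN/dt = 0: 0.722(1 - 79.2/294) = 0.0488P*.
The bracket is 0.73, giving P* = 0.527/0.0488 = 10.8.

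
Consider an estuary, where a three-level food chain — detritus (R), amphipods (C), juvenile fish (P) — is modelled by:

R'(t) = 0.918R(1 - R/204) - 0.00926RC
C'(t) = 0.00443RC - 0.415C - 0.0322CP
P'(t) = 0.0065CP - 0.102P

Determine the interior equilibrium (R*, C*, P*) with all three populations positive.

From dP/dt = 0: 0.0065C* = 0.102, so C* = 15.7.
From dR/dt = 0: 0.918(1 - R*/204) = 0.00926·15.7, giving R* = 204·(1 - 0.158) = 172.
From dC/dt = 0: 0.00443·172 - 0.415 = 0.0322P*, so P* = 0.346/0.0322 = 10.7.

R* ≈ 172, C* ≈ 15.7, P* ≈ 10.7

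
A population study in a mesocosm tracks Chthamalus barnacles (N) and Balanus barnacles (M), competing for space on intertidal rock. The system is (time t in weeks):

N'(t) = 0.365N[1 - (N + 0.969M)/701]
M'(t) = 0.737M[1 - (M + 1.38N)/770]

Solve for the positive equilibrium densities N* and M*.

Setting both brackets to zero gives the nullclines N + 0.969M = 701 and 1.38N + M = 770.
Substituting M = 770 - 1.38N into the first: N(1 - 0.969·1.38) = 701 - 0.969·770.
So N* = -45.1/-0.337 = 134, and then M* = 770 - 1.38·134 = 585.

N* ≈ 134, M* ≈ 585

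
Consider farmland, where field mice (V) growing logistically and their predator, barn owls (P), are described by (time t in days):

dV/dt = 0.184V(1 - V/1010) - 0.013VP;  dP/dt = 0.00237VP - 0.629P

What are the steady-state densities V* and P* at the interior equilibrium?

From dP/dt = 0 with P > 0: 0.00237V* = 0.629, so V* = 265.
Substitute into dV/dt = 0: 0.184(1 - 265/1010) = 0.013P*.
The bracket is 0.737, giving P* = 0.136/0.013 = 10.4.

V* ≈ 265, P* ≈ 10.4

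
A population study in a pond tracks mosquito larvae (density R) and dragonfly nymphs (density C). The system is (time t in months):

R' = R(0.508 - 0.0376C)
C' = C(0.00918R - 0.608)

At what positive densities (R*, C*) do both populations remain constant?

Set dC/dt = 0 with C > 0: 0.00918R - 0.608 = 0, so R* = 0.608/0.00918 = 66.2.
Set dR/dt = 0 with R > 0: 0.508 - 0.0376C = 0, so C* = 0.508/0.0376 = 13.5.

R* ≈ 66.2, C* ≈ 13.5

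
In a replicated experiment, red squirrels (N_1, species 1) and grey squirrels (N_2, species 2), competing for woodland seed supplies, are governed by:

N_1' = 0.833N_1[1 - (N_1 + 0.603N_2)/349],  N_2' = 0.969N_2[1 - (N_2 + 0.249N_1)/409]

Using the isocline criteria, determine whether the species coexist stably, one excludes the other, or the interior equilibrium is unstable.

stable coexistence

Compare the nullcline intercepts: K1/α12 = 349/0.603 = 579 > K2 = 409; K2/α21 = 409/0.249 = 1640 > K1 = 349.
Since both inequalities hold, each species can invade when rare, so the interior equilibrium is stable.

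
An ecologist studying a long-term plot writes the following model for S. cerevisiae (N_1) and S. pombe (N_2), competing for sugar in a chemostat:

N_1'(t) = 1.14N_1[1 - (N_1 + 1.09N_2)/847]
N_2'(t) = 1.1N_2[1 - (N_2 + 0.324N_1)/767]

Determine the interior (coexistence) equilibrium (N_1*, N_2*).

Setting both brackets to zero gives the nullclines N_1 + 1.09N_2 = 847 and 0.324N_1 + N_2 = 767.
Substituting N_2 = 767 - 0.324N_1 into the first: N_1(1 - 1.09·0.324) = 847 - 1.09·767.
So N_1* = 11/0.647 = 17, and then N_2* = 767 - 0.324·17 = 762.

N_1* ≈ 17, N_2* ≈ 762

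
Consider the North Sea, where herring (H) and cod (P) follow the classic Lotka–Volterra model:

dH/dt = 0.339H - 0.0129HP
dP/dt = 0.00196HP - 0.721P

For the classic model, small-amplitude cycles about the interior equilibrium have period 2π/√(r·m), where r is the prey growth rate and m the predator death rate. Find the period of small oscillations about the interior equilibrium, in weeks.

T ≈ 12.7 weeks

Here r = 0.339 and m = 0.721, so r·m = 0.244.
ω = √0.244 = 0.494 per week, hence T = 2π/ω ≈ 12.7 weeks.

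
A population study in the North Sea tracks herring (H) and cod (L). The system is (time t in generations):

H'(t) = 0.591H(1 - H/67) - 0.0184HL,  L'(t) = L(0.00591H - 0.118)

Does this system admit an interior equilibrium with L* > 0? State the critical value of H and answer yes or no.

Threshold H = 20; K > 20, so yes, the predator persists.

The predator equation gives dL/dt > 0 only when H > 0.118/0.00591 = 20.
Without the predator, H → K = 67. Since 67 > 20, the predator can invade and persist.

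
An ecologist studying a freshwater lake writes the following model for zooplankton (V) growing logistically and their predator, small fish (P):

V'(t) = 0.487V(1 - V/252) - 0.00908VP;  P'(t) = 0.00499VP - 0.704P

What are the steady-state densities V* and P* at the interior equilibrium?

From dP/dt = 0 with P > 0: 0.00499V* = 0.704, so V* = 141.
Substitute into dV/dt = 0: 0.487(1 - 141/252) = 0.00908P*.
The bracket is 0.44, giving P* = 0.214/0.00908 = 23.6.

V* ≈ 141, P* ≈ 23.6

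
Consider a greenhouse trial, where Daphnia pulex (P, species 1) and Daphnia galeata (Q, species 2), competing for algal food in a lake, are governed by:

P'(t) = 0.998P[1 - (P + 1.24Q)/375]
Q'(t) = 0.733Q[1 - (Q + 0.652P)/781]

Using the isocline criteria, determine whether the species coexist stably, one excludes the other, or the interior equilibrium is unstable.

species 2 excludes species 1

Compare the nullcline intercepts: K1/α12 = 375/1.24 = 302 < K2 = 781; K2/α21 = 781/0.652 = 1200 > K1 = 375.
Since the inequalities point opposite ways, species 2 can invade but species 1 cannot.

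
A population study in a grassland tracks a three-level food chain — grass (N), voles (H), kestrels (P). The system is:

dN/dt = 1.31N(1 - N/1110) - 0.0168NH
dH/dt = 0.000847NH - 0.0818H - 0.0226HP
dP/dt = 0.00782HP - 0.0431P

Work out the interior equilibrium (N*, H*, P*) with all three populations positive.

From dP/dt = 0: 0.00782H* = 0.0431, so H* = 5.51.
From dN/dt = 0: 1.31(1 - N*/1110) = 0.0168·5.51, giving N* = 1110·(1 - 0.0707) = 1030.
From dH/dt = 0: 0.000847·1030 - 0.0818 = 0.0226P*, so P* = 0.792/0.0226 = 35.

N* ≈ 1030, H* ≈ 5.51, P* ≈ 35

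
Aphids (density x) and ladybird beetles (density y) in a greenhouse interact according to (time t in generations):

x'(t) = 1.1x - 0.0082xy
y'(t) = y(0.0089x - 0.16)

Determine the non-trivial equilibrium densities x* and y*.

x* ≈ 18, y* ≈ 134

Set dy/dt = 0 with y > 0: 0.0089x - 0.16 = 0, so x* = 0.16/0.0089 = 18.
Set dx/dt = 0 with x > 0: 1.1 - 0.0082y = 0, so y* = 1.1/0.0082 = 134.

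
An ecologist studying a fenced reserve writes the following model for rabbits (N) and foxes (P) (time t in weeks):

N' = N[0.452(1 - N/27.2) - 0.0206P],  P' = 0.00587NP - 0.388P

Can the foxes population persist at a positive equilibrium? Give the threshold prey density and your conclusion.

Threshold N = 66.1; K < 66.1, so no, the predator goes extinct.

The predator equation gives dP/dt > 0 only when N > 0.388/0.00587 = 66.1.
Without the predator, N → K = 27.2. Since 27.2 < 66.1, the predator cannot invade.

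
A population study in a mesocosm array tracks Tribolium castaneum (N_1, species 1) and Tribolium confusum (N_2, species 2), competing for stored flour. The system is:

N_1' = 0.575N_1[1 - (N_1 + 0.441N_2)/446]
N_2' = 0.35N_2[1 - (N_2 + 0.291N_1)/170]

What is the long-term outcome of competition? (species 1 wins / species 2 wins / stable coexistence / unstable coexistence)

Compare the nullcline intercepts: K1/α12 = 446/0.441 = 1010 > K2 = 170; K2/α21 = 170/0.291 = 584 > K1 = 446.
Since both inequalities hold, each species can invade when rare, so the interior equilibrium is stable.

stable coexistence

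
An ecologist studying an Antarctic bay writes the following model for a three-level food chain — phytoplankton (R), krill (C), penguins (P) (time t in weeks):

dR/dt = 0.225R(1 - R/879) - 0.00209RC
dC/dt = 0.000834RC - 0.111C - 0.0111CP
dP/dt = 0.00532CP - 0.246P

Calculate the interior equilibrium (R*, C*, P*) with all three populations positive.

From dP/dt = 0: 0.00532C* = 0.246, so C* = 46.2.
From dR/dt = 0: 0.225(1 - R*/879) = 0.00209·46.2, giving R* = 879·(1 - 0.43) = 501.
From dC/dt = 0: 0.000834·501 - 0.111 = 0.0111P*, so P* = 0.307/0.0111 = 27.7.

R* ≈ 501, C* ≈ 46.2, P* ≈ 27.7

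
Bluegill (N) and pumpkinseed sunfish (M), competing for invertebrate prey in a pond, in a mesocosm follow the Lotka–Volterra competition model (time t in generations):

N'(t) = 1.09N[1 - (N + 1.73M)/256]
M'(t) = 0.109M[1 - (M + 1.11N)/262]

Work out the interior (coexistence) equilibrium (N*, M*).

N* ≈ 214, M* ≈ 24.1

Setting both brackets to zero gives the nullclines N + 1.73M = 256 and 1.11N + M = 262.
Substituting M = 262 - 1.11N into the first: N(1 - 1.73·1.11) = 256 - 1.73·262.
So N* = -197/-0.92 = 214, and then M* = 262 - 1.11·214 = 24.1.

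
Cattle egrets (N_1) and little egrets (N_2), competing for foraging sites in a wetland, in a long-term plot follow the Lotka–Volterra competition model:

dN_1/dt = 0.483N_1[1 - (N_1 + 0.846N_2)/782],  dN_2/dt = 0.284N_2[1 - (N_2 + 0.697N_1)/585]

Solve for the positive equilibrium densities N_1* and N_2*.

N_1* ≈ 700, N_2* ≈ 97.3

Setting both brackets to zero gives the nullclines N_1 + 0.846N_2 = 782 and 0.697N_1 + N_2 = 585.
Substituting N_2 = 585 - 0.697N_1 into the first: N_1(1 - 0.846·0.697) = 782 - 0.846·585.
So N_1* = 287/0.41 = 700, and then N_2* = 585 - 0.697·700 = 97.3.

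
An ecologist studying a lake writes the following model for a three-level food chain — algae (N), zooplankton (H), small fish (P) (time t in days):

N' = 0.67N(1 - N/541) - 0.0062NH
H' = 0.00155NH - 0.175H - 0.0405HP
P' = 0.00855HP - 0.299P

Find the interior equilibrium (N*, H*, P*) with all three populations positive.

N* ≈ 366, H* ≈ 35, P* ≈ 9.68

From dP/dt = 0: 0.00855H* = 0.299, so H* = 35.
From dN/dt = 0: 0.67(1 - N*/541) = 0.0062·35, giving N* = 541·(1 - 0.324) = 366.
From dH/dt = 0: 0.00155·366 - 0.175 = 0.0405P*, so P* = 0.392/0.0405 = 9.68.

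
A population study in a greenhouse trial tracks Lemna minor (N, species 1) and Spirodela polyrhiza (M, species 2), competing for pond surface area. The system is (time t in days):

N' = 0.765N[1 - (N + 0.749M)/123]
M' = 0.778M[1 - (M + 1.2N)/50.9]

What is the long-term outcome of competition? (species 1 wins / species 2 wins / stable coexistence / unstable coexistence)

species 1 excludes species 2

Compare the nullcline intercepts: K1/α12 = 123/0.749 = 164 > K2 = 50.9; K2/α21 = 50.9/1.2 = 42.4 < K1 = 123.
Since the inequalities point opposite ways, species 1 can invade but species 2 cannot.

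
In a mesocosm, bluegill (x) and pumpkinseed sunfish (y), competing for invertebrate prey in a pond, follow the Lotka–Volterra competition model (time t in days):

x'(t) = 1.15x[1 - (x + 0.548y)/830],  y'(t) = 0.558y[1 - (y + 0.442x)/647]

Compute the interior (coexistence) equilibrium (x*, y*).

x* ≈ 627, y* ≈ 370

Setting both brackets to zero gives the nullclines x + 0.548y = 830 and 0.442x + y = 647.
Substituting y = 647 - 0.442x into the first: x(1 - 0.548·0.442) = 830 - 0.548·647.
So x* = 475/0.758 = 627, and then y* = 647 - 0.442·627 = 370.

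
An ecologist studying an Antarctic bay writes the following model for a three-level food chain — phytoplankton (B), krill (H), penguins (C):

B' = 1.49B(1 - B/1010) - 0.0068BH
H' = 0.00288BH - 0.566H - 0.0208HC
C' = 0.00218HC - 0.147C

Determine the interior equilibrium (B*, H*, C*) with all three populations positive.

B* ≈ 699, H* ≈ 67.4, C* ≈ 69.6

From dC/dt = 0: 0.00218H* = 0.147, so H* = 67.4.
From dB/dt = 0: 1.49(1 - B*/1010) = 0.0068·67.4, giving B* = 1010·(1 - 0.308) = 699.
From dH/dt = 0: 0.00288·699 - 0.566 = 0.0208C*, so C* = 1.45/0.0208 = 69.6.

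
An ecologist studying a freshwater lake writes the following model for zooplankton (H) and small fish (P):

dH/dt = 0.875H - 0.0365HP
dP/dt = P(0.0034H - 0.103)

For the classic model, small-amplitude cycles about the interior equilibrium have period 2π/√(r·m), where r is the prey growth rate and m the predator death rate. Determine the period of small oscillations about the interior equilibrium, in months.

T ≈ 20.9 months

Here r = 0.875 and m = 0.103, so r·m = 0.0901.
ω = √0.0901 = 0.3 per month, hence T = 2π/ω ≈ 20.9 months.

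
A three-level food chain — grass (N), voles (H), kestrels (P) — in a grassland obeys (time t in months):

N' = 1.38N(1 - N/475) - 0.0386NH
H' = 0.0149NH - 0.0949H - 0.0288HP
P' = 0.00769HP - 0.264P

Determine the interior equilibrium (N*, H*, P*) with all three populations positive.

N* ≈ 18.9, H* ≈ 34.3, P* ≈ 6.47

From dP/dt = 0: 0.00769H* = 0.264, so H* = 34.3.
From dN/dt = 0: 1.38(1 - N*/475) = 0.0386·34.3, giving N* = 475·(1 - 0.96) = 18.9.
From dH/dt = 0: 0.0149·18.9 - 0.0949 = 0.0288P*, so P* = 0.186/0.0288 = 6.47.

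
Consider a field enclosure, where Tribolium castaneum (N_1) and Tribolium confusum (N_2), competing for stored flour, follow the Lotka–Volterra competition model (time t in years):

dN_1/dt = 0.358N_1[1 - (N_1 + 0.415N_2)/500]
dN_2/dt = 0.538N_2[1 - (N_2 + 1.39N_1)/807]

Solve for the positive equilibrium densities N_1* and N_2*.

N_1* ≈ 390, N_2* ≈ 265

Setting both brackets to zero gives the nullclines N_1 + 0.415N_2 = 500 and 1.39N_1 + N_2 = 807.
Substituting N_2 = 807 - 1.39N_1 into the first: N_1(1 - 0.415·1.39) = 500 - 0.415·807.
So N_1* = 165/0.423 = 390, and then N_2* = 807 - 1.39·390 = 265.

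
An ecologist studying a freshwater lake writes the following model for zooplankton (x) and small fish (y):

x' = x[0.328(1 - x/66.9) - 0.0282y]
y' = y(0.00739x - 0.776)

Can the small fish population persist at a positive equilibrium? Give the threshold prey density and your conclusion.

The predator equation gives dy/dt > 0 only when x > 0.776/0.00739 = 105.
Without the predator, x → K = 66.9. Since 66.9 < 105, the predator cannot invade.

Threshold x = 105; K < 105, so no, the predator goes extinct.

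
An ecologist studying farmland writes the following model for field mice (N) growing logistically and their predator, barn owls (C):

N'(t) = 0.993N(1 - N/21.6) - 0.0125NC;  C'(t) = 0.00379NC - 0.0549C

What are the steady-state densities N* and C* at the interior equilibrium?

From dC/dt = 0 with C > 0: 0.00379N* = 0.0549, so N* = 14.5.
Substitute into dN/dt = 0: 0.993(1 - 14.5/21.6) = 0.0125C*.
The bracket is 0.329, giving C* = 0.327/0.0125 = 26.2.

N* ≈ 14.5, C* ≈ 26.2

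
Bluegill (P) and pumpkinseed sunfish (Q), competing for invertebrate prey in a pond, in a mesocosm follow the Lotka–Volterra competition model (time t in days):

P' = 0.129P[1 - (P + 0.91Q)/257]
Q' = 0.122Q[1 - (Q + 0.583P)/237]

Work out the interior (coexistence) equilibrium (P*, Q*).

P* ≈ 88, Q* ≈ 186

Setting both brackets to zero gives the nullclines P + 0.91Q = 257 and 0.583P + Q = 237.
Substituting Q = 237 - 0.583P into the first: P(1 - 0.91·0.583) = 257 - 0.91·237.
So P* = 41.3/0.469 = 88, and then Q* = 237 - 0.583·88 = 186.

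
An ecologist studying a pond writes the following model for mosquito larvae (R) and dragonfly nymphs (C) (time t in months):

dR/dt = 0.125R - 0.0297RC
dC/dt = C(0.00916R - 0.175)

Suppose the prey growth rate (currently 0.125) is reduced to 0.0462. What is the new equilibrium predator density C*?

C* ≈ 1.56

At the interior fixed point, setting dR/dt = 0 with R > 0 fixes C* = (prey growth rate)/(RC coefficient) — independent of the other coefficients.
With the change, C* = 0.0462/0.0297 = 1.56; it falls from 4.21.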